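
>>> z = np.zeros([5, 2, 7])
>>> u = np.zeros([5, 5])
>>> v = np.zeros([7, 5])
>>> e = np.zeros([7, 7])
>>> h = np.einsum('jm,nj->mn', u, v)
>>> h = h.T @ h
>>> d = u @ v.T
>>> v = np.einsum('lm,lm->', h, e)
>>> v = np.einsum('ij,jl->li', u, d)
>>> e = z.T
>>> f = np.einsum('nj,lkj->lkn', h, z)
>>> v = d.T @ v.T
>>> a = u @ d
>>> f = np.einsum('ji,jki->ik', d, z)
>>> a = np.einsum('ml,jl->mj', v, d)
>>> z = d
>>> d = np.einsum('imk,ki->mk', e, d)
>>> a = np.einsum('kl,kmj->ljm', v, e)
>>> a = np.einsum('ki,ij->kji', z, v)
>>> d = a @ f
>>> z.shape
(5, 7)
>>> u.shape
(5, 5)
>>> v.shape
(7, 7)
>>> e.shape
(7, 2, 5)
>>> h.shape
(7, 7)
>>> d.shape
(5, 7, 2)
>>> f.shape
(7, 2)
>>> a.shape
(5, 7, 7)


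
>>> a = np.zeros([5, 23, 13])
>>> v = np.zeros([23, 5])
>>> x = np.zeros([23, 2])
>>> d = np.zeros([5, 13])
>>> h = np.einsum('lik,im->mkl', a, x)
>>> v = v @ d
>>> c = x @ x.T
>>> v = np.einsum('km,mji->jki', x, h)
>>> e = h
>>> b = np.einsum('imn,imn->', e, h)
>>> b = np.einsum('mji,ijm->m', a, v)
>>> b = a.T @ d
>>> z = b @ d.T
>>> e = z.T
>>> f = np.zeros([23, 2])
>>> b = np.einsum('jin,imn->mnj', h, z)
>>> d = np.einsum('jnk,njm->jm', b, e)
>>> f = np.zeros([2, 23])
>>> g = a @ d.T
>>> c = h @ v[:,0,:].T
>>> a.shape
(5, 23, 13)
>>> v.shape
(13, 23, 5)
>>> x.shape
(23, 2)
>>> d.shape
(23, 13)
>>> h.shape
(2, 13, 5)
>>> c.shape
(2, 13, 13)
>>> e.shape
(5, 23, 13)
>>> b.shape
(23, 5, 2)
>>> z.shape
(13, 23, 5)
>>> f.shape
(2, 23)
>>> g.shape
(5, 23, 23)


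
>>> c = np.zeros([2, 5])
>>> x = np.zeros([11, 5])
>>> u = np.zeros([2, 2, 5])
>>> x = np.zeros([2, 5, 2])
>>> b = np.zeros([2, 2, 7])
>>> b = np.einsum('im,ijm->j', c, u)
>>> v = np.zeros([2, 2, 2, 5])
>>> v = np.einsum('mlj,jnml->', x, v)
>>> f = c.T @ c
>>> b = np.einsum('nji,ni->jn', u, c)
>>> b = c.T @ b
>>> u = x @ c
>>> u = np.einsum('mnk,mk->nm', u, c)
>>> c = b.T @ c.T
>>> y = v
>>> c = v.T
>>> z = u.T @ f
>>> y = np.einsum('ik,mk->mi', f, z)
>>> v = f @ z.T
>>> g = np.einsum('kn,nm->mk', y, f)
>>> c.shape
()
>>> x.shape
(2, 5, 2)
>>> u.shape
(5, 2)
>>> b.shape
(5, 2)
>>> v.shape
(5, 2)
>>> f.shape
(5, 5)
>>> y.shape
(2, 5)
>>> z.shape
(2, 5)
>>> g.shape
(5, 2)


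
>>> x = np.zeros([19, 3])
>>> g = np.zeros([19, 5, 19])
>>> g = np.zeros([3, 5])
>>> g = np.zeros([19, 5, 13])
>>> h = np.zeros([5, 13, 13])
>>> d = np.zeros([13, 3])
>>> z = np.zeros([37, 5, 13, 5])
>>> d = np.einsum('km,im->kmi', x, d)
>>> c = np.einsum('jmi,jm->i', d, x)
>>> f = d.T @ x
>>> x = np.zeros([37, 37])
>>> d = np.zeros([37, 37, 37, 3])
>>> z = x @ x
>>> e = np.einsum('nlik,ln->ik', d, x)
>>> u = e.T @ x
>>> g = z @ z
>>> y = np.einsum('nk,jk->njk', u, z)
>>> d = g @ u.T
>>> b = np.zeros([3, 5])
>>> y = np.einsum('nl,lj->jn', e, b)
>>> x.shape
(37, 37)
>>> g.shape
(37, 37)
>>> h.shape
(5, 13, 13)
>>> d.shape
(37, 3)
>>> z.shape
(37, 37)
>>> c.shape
(13,)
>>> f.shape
(13, 3, 3)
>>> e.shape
(37, 3)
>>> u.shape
(3, 37)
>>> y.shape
(5, 37)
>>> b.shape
(3, 5)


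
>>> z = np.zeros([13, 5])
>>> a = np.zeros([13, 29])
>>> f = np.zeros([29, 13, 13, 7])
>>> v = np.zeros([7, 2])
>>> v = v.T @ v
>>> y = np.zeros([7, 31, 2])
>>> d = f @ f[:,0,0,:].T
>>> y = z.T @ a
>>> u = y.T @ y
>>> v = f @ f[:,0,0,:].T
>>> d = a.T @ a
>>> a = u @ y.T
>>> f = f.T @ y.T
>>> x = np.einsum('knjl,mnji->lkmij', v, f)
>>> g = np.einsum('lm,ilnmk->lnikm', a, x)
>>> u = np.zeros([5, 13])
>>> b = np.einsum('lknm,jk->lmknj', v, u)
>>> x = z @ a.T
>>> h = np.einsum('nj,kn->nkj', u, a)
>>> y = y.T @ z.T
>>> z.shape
(13, 5)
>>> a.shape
(29, 5)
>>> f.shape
(7, 13, 13, 5)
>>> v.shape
(29, 13, 13, 29)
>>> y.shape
(29, 13)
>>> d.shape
(29, 29)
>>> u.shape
(5, 13)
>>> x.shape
(13, 29)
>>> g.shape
(29, 7, 29, 13, 5)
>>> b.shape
(29, 29, 13, 13, 5)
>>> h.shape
(5, 29, 13)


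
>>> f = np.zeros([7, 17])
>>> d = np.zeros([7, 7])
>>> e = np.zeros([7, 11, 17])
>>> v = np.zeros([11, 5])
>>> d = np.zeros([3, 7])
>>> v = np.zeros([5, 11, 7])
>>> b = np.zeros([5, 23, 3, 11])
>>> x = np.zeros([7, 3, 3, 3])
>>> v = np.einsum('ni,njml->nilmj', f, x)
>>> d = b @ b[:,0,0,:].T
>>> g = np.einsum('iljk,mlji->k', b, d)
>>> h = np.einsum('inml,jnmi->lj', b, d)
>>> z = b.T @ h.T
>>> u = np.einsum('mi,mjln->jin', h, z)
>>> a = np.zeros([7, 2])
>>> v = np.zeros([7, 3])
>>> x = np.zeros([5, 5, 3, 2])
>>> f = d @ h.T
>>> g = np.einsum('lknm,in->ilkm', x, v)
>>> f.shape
(5, 23, 3, 11)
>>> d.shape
(5, 23, 3, 5)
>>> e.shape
(7, 11, 17)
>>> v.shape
(7, 3)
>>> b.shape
(5, 23, 3, 11)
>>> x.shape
(5, 5, 3, 2)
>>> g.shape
(7, 5, 5, 2)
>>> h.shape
(11, 5)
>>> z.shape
(11, 3, 23, 11)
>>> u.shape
(3, 5, 11)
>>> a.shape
(7, 2)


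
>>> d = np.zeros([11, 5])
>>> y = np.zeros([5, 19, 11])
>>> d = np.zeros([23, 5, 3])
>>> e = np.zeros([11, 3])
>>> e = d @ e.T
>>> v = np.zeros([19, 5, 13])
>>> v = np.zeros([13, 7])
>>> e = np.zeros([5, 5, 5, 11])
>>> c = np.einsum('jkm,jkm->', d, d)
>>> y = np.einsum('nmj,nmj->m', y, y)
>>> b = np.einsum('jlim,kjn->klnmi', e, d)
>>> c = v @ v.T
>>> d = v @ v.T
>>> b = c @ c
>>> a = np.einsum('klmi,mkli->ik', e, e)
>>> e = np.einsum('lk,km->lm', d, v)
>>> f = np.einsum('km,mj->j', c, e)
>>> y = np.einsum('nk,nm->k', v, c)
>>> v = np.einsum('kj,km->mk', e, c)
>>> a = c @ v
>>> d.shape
(13, 13)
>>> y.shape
(7,)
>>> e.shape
(13, 7)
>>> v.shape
(13, 13)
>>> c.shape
(13, 13)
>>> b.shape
(13, 13)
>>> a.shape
(13, 13)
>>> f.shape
(7,)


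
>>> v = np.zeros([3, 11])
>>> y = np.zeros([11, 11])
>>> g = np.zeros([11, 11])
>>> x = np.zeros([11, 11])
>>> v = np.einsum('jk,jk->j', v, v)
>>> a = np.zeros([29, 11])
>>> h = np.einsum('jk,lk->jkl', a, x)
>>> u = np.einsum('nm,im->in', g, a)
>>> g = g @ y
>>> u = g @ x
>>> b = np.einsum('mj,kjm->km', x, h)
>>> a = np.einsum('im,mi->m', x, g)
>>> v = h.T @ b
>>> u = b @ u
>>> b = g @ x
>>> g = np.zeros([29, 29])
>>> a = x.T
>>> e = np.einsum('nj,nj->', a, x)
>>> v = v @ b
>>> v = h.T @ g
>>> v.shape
(11, 11, 29)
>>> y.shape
(11, 11)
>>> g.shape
(29, 29)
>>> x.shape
(11, 11)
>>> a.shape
(11, 11)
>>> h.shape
(29, 11, 11)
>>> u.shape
(29, 11)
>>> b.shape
(11, 11)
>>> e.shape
()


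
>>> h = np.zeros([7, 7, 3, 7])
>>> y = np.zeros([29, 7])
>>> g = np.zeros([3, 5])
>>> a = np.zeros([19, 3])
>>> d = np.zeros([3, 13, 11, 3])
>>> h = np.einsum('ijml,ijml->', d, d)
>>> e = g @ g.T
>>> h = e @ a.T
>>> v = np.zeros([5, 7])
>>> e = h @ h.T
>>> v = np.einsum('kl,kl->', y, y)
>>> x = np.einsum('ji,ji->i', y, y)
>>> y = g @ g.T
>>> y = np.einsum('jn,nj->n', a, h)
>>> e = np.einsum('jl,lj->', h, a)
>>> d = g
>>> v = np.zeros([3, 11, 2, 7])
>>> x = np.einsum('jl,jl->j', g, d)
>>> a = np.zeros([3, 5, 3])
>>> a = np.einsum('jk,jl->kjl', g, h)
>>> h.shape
(3, 19)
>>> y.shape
(3,)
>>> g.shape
(3, 5)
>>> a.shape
(5, 3, 19)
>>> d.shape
(3, 5)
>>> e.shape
()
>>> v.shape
(3, 11, 2, 7)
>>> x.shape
(3,)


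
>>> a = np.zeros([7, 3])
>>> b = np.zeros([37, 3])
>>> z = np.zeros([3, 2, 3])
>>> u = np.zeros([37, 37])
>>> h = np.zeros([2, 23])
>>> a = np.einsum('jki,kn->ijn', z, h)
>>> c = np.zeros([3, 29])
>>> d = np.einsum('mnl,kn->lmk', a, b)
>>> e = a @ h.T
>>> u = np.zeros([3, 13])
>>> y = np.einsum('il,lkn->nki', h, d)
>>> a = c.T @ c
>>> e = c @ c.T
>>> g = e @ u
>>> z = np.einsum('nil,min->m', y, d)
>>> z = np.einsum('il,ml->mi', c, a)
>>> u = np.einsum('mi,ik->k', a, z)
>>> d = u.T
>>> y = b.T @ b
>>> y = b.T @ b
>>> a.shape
(29, 29)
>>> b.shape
(37, 3)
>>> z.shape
(29, 3)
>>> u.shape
(3,)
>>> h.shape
(2, 23)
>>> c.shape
(3, 29)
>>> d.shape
(3,)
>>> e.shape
(3, 3)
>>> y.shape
(3, 3)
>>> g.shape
(3, 13)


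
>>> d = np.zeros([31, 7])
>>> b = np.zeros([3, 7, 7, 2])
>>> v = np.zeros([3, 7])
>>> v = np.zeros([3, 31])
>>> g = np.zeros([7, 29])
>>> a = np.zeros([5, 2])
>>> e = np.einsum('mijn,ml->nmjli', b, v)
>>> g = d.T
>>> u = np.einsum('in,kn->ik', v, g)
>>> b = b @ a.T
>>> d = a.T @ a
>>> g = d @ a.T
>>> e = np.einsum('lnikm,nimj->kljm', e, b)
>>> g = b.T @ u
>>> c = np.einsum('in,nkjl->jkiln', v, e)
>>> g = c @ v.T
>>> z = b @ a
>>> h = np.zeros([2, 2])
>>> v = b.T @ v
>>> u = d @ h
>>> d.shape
(2, 2)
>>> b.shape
(3, 7, 7, 5)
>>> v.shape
(5, 7, 7, 31)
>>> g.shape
(5, 2, 3, 7, 3)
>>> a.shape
(5, 2)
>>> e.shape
(31, 2, 5, 7)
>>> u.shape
(2, 2)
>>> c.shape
(5, 2, 3, 7, 31)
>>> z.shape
(3, 7, 7, 2)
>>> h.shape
(2, 2)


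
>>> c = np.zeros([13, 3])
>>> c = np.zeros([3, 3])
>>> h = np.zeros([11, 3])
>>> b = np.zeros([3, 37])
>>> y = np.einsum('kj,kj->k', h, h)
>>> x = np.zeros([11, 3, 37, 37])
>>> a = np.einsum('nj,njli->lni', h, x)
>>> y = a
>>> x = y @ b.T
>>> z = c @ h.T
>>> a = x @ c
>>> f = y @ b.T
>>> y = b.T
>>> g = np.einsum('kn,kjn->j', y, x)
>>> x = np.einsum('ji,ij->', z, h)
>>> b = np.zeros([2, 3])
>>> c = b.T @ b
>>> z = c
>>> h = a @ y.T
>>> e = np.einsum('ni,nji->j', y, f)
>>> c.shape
(3, 3)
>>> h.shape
(37, 11, 37)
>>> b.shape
(2, 3)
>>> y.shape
(37, 3)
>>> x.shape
()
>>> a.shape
(37, 11, 3)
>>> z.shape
(3, 3)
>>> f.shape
(37, 11, 3)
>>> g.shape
(11,)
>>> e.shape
(11,)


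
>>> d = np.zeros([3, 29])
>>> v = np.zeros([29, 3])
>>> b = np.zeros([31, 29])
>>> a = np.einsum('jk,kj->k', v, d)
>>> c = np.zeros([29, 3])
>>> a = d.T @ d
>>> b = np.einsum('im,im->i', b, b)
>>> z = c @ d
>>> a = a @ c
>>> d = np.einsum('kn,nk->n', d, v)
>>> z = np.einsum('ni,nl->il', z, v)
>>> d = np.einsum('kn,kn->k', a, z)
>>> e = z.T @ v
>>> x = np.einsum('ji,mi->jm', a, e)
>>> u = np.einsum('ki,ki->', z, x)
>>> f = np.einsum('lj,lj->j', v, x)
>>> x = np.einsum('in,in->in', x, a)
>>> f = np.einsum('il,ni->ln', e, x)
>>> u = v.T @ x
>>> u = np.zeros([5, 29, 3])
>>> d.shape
(29,)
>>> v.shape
(29, 3)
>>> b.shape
(31,)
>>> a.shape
(29, 3)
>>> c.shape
(29, 3)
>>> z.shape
(29, 3)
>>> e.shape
(3, 3)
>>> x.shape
(29, 3)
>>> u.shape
(5, 29, 3)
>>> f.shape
(3, 29)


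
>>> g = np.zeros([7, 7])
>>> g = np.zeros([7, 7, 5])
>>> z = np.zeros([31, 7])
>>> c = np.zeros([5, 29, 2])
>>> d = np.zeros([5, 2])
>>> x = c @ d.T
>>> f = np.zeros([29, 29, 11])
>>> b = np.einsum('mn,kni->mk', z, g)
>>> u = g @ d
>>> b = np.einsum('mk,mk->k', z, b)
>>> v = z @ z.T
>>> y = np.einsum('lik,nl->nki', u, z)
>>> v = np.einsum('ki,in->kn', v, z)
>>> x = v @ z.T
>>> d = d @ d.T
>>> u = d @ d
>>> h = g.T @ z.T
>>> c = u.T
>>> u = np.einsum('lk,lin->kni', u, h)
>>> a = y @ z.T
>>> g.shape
(7, 7, 5)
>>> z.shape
(31, 7)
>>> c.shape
(5, 5)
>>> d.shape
(5, 5)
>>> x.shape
(31, 31)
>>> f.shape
(29, 29, 11)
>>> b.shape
(7,)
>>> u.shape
(5, 31, 7)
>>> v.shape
(31, 7)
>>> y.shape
(31, 2, 7)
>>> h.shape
(5, 7, 31)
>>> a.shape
(31, 2, 31)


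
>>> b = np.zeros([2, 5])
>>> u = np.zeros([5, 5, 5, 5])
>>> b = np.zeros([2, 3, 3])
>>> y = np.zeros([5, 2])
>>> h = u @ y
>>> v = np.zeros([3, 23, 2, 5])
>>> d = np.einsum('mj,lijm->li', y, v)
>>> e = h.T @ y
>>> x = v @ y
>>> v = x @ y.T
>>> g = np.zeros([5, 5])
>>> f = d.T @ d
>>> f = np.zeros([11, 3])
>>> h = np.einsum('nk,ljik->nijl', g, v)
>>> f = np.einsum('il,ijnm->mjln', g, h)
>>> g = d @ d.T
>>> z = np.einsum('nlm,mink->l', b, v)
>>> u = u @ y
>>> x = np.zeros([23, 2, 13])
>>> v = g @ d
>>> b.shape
(2, 3, 3)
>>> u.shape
(5, 5, 5, 2)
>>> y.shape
(5, 2)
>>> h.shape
(5, 2, 23, 3)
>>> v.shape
(3, 23)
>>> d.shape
(3, 23)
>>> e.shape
(2, 5, 5, 2)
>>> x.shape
(23, 2, 13)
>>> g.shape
(3, 3)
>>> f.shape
(3, 2, 5, 23)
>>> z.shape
(3,)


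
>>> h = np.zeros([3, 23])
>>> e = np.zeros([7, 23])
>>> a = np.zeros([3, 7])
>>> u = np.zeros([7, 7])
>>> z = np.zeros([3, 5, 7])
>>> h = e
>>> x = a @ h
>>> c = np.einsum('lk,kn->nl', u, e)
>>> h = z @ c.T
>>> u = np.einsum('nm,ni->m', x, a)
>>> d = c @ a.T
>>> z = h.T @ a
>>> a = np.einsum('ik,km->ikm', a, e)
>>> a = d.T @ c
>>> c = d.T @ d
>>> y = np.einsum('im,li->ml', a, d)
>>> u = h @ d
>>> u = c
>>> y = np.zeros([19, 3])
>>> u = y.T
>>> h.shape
(3, 5, 23)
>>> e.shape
(7, 23)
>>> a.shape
(3, 7)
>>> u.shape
(3, 19)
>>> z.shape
(23, 5, 7)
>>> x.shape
(3, 23)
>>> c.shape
(3, 3)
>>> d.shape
(23, 3)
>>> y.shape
(19, 3)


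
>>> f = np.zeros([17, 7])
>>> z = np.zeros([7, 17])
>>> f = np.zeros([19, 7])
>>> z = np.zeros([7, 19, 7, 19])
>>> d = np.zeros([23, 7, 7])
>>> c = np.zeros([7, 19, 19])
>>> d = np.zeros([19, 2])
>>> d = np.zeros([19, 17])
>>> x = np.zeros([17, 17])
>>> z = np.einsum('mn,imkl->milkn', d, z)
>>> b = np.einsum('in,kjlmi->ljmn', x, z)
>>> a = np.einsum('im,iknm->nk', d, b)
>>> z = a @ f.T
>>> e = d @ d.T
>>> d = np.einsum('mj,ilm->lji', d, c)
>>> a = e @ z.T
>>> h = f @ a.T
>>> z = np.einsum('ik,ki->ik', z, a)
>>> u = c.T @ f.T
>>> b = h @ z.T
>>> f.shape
(19, 7)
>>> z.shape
(7, 19)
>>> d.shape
(19, 17, 7)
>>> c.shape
(7, 19, 19)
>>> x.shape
(17, 17)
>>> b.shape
(19, 7)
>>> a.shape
(19, 7)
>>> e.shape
(19, 19)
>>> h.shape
(19, 19)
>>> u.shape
(19, 19, 19)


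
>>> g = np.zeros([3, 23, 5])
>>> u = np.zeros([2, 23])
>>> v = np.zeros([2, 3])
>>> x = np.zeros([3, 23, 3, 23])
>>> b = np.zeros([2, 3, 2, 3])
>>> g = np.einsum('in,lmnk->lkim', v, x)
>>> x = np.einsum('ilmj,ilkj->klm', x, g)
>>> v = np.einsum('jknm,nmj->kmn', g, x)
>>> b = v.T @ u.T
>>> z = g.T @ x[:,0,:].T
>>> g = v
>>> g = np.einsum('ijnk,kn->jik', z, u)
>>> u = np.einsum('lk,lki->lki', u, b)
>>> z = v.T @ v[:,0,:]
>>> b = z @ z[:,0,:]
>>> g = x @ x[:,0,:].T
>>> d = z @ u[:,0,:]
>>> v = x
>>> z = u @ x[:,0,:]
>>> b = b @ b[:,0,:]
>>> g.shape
(2, 23, 2)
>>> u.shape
(2, 23, 2)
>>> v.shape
(2, 23, 3)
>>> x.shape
(2, 23, 3)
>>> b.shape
(2, 23, 2)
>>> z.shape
(2, 23, 3)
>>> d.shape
(2, 23, 2)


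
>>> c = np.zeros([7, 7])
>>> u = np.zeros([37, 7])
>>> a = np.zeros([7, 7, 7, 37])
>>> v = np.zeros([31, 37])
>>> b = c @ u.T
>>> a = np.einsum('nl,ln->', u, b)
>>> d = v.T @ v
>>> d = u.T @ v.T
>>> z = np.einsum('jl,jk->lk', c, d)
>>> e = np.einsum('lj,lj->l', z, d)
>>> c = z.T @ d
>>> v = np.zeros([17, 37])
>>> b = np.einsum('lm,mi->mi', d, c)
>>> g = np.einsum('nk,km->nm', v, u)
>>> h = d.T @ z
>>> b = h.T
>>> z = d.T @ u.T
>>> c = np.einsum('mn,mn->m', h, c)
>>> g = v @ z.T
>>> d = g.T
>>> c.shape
(31,)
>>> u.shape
(37, 7)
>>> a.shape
()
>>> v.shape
(17, 37)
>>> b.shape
(31, 31)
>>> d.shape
(31, 17)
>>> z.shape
(31, 37)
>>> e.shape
(7,)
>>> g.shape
(17, 31)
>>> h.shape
(31, 31)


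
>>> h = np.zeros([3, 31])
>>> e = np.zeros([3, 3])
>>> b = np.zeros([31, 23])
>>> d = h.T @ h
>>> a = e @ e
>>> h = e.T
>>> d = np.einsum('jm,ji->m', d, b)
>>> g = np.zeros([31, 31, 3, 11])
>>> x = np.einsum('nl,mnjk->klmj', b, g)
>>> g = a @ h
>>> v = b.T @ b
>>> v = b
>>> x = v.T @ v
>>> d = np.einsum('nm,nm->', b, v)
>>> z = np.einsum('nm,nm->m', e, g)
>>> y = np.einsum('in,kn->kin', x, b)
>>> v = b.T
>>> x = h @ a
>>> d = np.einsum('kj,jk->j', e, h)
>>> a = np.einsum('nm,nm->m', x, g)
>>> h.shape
(3, 3)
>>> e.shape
(3, 3)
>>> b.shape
(31, 23)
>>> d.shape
(3,)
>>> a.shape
(3,)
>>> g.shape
(3, 3)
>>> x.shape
(3, 3)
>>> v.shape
(23, 31)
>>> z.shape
(3,)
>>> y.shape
(31, 23, 23)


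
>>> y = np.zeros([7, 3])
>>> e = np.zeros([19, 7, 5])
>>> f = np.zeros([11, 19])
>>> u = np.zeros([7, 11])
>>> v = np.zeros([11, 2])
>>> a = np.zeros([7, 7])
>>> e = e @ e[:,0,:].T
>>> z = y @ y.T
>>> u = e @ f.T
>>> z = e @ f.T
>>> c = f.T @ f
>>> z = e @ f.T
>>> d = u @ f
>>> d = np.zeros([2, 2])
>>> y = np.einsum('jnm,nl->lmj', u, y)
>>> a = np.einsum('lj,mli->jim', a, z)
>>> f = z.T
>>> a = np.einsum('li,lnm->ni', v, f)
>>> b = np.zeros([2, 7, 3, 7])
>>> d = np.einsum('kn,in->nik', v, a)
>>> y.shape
(3, 11, 19)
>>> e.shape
(19, 7, 19)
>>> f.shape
(11, 7, 19)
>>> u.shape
(19, 7, 11)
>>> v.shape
(11, 2)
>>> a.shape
(7, 2)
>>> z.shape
(19, 7, 11)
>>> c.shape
(19, 19)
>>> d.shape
(2, 7, 11)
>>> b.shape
(2, 7, 3, 7)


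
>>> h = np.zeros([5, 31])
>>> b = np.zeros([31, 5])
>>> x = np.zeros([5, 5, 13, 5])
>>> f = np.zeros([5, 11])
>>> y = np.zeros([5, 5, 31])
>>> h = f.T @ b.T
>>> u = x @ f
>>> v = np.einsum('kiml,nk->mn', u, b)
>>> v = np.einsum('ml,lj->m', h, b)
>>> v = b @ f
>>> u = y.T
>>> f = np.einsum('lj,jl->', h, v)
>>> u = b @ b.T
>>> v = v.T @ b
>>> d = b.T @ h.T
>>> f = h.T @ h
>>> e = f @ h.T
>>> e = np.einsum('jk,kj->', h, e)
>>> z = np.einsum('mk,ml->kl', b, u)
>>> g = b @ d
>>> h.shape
(11, 31)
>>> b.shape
(31, 5)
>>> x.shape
(5, 5, 13, 5)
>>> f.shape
(31, 31)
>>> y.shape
(5, 5, 31)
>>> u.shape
(31, 31)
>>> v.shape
(11, 5)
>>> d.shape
(5, 11)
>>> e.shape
()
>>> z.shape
(5, 31)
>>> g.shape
(31, 11)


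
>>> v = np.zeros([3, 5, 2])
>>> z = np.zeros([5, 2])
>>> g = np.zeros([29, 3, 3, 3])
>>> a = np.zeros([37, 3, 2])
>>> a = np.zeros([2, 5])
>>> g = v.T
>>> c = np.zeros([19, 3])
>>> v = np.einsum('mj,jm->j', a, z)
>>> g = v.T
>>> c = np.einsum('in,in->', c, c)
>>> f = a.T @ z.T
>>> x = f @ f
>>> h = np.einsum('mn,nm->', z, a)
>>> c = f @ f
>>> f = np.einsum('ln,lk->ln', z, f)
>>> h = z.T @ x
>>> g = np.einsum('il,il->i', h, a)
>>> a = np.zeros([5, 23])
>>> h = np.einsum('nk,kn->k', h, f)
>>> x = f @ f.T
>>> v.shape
(5,)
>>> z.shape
(5, 2)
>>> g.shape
(2,)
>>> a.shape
(5, 23)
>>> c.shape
(5, 5)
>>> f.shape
(5, 2)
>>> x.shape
(5, 5)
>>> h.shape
(5,)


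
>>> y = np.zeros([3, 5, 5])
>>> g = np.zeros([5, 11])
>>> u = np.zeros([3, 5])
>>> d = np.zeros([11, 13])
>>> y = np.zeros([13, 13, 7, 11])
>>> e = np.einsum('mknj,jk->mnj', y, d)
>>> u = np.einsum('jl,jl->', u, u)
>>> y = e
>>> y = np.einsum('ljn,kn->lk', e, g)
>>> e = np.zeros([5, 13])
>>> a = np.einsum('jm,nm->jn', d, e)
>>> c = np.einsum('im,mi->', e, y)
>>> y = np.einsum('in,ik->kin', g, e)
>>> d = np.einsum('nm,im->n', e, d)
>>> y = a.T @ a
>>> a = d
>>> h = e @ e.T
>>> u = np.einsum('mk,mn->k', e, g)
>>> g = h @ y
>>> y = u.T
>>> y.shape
(13,)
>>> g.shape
(5, 5)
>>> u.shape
(13,)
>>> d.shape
(5,)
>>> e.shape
(5, 13)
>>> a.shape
(5,)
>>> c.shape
()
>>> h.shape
(5, 5)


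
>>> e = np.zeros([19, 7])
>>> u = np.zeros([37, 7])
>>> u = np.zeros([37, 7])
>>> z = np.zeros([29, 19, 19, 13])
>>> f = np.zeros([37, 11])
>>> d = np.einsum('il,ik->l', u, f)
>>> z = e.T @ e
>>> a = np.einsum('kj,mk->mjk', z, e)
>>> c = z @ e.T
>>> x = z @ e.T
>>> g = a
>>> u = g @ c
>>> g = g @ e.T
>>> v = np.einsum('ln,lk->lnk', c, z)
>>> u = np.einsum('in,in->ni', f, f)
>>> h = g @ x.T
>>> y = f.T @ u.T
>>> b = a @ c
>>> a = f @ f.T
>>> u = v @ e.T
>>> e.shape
(19, 7)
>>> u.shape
(7, 19, 19)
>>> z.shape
(7, 7)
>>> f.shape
(37, 11)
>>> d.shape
(7,)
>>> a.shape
(37, 37)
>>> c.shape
(7, 19)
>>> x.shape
(7, 19)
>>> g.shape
(19, 7, 19)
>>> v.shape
(7, 19, 7)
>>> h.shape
(19, 7, 7)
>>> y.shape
(11, 11)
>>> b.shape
(19, 7, 19)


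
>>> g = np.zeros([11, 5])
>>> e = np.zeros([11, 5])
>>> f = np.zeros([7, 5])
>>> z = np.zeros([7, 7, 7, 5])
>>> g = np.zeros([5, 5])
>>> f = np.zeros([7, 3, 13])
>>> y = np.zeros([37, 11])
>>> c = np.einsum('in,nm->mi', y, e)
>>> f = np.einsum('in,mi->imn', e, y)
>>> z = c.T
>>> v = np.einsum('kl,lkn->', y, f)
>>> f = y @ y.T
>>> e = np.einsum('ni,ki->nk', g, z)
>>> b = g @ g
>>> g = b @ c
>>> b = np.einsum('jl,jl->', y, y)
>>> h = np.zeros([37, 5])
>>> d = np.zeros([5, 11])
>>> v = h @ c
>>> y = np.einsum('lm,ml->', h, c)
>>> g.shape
(5, 37)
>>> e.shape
(5, 37)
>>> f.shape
(37, 37)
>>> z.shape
(37, 5)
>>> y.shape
()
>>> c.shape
(5, 37)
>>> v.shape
(37, 37)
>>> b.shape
()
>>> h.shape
(37, 5)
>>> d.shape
(5, 11)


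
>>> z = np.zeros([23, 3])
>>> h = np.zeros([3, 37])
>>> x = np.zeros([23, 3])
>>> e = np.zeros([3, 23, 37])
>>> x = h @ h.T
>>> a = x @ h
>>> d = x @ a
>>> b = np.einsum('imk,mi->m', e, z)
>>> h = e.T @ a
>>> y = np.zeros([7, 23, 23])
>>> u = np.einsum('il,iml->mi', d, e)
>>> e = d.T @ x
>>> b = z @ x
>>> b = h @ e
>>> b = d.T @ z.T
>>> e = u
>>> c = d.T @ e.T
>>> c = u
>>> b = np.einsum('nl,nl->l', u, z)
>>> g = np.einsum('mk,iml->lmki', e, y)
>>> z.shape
(23, 3)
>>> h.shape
(37, 23, 37)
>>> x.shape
(3, 3)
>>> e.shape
(23, 3)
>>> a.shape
(3, 37)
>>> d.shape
(3, 37)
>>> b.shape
(3,)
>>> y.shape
(7, 23, 23)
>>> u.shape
(23, 3)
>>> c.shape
(23, 3)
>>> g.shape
(23, 23, 3, 7)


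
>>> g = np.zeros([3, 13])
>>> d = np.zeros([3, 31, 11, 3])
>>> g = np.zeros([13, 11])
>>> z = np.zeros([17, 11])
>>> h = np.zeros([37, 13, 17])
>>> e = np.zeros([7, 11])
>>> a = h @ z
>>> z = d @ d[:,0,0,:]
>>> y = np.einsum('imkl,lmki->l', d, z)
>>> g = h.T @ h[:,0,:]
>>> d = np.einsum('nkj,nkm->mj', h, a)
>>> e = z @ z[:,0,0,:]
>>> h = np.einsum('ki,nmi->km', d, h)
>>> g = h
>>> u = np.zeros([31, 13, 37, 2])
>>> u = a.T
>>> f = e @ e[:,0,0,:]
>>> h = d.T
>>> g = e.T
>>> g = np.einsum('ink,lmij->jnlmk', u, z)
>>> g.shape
(3, 13, 3, 31, 37)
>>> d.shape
(11, 17)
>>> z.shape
(3, 31, 11, 3)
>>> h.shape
(17, 11)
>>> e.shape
(3, 31, 11, 3)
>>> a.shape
(37, 13, 11)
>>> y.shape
(3,)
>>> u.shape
(11, 13, 37)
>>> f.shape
(3, 31, 11, 3)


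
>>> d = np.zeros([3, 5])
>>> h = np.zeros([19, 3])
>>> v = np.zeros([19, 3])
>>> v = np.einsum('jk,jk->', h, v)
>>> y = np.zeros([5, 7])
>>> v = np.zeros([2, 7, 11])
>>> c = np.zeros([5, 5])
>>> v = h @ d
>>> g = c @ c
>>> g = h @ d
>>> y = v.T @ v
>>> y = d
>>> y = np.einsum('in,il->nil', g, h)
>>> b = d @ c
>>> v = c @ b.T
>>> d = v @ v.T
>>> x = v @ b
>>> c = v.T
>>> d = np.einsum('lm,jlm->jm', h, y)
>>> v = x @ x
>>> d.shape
(5, 3)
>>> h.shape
(19, 3)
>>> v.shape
(5, 5)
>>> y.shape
(5, 19, 3)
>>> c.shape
(3, 5)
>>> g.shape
(19, 5)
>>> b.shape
(3, 5)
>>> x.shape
(5, 5)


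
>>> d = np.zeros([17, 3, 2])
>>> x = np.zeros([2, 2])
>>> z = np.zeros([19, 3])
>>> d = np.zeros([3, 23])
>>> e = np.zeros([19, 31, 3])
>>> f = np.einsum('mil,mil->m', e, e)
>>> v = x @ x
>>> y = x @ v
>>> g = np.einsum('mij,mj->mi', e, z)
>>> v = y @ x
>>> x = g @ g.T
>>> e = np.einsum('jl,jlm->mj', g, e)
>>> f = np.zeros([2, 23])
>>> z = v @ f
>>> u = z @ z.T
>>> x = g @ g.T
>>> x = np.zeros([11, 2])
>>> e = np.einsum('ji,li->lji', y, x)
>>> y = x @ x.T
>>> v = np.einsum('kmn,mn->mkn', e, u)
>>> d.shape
(3, 23)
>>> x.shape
(11, 2)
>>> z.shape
(2, 23)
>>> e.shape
(11, 2, 2)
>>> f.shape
(2, 23)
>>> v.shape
(2, 11, 2)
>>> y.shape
(11, 11)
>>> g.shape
(19, 31)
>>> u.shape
(2, 2)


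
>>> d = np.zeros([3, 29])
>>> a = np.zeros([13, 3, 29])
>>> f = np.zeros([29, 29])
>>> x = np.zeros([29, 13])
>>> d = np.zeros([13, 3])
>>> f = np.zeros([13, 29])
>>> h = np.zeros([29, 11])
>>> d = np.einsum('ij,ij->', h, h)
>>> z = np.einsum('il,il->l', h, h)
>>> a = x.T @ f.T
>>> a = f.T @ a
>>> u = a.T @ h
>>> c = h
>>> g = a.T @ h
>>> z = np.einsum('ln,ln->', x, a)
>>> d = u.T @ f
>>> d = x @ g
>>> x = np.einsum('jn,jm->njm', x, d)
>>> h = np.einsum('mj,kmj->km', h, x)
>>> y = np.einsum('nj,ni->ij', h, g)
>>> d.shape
(29, 11)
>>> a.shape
(29, 13)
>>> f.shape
(13, 29)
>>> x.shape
(13, 29, 11)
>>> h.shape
(13, 29)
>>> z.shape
()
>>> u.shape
(13, 11)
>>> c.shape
(29, 11)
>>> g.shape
(13, 11)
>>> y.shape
(11, 29)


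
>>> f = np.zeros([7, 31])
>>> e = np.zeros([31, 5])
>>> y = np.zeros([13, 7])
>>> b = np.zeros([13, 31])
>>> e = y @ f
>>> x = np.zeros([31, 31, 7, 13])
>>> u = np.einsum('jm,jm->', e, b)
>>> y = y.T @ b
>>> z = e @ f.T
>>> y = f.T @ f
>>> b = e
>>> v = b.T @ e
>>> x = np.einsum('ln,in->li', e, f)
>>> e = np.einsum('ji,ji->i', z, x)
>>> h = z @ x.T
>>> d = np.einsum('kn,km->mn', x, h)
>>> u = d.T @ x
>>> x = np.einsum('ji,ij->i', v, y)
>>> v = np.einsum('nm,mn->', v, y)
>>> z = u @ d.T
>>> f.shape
(7, 31)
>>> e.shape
(7,)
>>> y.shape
(31, 31)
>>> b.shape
(13, 31)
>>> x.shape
(31,)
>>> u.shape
(7, 7)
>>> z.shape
(7, 13)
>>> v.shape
()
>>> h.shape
(13, 13)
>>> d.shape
(13, 7)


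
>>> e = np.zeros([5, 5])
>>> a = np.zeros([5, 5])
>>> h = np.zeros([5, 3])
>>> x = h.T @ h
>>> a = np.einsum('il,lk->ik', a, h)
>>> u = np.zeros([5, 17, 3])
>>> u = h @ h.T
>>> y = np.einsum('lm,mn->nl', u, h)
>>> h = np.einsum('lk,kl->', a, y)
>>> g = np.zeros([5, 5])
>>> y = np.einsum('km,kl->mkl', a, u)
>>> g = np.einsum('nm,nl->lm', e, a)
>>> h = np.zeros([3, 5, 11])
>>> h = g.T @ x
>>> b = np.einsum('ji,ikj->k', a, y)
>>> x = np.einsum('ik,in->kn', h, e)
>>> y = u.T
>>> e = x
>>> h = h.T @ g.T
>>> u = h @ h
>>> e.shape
(3, 5)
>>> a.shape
(5, 3)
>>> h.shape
(3, 3)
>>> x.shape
(3, 5)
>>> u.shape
(3, 3)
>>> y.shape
(5, 5)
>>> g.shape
(3, 5)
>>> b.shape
(5,)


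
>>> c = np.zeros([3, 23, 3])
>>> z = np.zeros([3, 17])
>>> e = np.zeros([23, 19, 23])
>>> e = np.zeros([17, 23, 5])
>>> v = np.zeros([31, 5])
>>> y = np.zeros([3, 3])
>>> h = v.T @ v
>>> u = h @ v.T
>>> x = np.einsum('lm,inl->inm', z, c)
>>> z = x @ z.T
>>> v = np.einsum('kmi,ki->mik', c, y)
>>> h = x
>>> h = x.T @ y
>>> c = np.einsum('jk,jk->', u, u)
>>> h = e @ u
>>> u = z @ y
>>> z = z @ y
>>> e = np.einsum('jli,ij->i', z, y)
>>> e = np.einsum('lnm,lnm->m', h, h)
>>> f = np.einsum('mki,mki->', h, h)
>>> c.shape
()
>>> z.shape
(3, 23, 3)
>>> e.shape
(31,)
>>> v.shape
(23, 3, 3)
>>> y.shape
(3, 3)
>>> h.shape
(17, 23, 31)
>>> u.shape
(3, 23, 3)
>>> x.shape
(3, 23, 17)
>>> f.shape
()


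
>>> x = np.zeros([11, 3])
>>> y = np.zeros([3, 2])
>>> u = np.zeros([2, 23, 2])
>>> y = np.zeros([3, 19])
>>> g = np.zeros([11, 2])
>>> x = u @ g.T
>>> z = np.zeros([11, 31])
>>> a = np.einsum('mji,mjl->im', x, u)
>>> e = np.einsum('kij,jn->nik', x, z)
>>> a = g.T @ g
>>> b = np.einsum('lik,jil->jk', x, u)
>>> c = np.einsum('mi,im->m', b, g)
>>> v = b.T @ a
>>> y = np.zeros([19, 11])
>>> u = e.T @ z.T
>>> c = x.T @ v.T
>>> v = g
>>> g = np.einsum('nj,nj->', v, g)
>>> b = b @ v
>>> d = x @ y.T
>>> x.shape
(2, 23, 11)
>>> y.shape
(19, 11)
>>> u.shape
(2, 23, 11)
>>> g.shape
()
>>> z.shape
(11, 31)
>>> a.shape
(2, 2)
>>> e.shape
(31, 23, 2)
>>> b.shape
(2, 2)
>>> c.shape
(11, 23, 11)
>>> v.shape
(11, 2)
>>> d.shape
(2, 23, 19)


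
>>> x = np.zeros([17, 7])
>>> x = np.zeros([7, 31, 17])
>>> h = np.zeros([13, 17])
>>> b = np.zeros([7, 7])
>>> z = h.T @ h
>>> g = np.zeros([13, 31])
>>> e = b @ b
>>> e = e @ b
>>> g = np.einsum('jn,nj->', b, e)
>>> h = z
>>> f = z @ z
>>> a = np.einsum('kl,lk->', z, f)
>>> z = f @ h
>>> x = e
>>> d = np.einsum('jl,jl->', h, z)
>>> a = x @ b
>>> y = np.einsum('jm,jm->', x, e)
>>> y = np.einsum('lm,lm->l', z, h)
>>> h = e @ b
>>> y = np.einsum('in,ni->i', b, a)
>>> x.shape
(7, 7)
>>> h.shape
(7, 7)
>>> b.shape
(7, 7)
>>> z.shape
(17, 17)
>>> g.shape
()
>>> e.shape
(7, 7)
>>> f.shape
(17, 17)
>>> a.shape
(7, 7)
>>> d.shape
()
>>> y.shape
(7,)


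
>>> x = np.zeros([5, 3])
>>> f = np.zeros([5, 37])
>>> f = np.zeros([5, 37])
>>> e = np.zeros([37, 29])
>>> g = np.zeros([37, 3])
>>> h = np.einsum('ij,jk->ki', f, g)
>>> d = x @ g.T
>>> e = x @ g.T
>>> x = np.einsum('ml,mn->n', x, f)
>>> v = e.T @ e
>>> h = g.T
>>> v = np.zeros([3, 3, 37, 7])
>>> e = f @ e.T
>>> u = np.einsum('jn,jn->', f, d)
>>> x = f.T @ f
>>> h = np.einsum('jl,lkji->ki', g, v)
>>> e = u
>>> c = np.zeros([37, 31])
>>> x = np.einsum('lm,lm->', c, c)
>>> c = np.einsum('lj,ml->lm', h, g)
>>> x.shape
()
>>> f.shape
(5, 37)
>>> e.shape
()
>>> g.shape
(37, 3)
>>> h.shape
(3, 7)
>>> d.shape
(5, 37)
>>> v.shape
(3, 3, 37, 7)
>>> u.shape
()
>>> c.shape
(3, 37)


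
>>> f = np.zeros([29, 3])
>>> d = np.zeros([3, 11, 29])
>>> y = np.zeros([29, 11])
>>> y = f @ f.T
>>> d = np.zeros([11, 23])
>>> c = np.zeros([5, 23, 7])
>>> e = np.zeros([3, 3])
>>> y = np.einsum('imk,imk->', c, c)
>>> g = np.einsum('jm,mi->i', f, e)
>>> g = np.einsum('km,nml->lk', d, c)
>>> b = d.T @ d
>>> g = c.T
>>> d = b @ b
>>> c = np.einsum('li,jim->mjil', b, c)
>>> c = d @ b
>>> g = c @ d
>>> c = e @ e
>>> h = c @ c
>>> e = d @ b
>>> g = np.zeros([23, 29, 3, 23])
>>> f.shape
(29, 3)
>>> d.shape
(23, 23)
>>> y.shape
()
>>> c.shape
(3, 3)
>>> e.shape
(23, 23)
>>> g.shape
(23, 29, 3, 23)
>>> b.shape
(23, 23)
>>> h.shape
(3, 3)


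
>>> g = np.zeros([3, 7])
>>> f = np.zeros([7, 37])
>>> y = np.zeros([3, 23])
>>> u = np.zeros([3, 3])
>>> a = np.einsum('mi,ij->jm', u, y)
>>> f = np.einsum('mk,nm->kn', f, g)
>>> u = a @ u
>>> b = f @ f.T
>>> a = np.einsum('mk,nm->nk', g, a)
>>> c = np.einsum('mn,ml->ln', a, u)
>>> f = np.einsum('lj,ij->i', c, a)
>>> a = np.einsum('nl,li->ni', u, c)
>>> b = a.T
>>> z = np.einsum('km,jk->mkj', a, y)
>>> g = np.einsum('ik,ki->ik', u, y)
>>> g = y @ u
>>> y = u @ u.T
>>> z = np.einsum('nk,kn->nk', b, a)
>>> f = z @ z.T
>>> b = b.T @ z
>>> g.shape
(3, 3)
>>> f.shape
(7, 7)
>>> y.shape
(23, 23)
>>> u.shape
(23, 3)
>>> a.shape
(23, 7)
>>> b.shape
(23, 23)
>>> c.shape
(3, 7)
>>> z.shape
(7, 23)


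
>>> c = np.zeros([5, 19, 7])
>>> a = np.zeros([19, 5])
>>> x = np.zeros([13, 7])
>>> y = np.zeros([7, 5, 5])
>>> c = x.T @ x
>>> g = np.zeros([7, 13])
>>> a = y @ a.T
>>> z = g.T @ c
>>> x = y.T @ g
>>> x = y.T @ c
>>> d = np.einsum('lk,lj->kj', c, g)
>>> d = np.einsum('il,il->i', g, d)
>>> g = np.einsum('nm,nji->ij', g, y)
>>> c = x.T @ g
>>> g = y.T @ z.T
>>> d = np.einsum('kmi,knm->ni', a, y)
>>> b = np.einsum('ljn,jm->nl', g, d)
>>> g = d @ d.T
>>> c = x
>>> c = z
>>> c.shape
(13, 7)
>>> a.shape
(7, 5, 19)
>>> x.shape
(5, 5, 7)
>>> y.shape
(7, 5, 5)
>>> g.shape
(5, 5)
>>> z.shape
(13, 7)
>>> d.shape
(5, 19)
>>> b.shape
(13, 5)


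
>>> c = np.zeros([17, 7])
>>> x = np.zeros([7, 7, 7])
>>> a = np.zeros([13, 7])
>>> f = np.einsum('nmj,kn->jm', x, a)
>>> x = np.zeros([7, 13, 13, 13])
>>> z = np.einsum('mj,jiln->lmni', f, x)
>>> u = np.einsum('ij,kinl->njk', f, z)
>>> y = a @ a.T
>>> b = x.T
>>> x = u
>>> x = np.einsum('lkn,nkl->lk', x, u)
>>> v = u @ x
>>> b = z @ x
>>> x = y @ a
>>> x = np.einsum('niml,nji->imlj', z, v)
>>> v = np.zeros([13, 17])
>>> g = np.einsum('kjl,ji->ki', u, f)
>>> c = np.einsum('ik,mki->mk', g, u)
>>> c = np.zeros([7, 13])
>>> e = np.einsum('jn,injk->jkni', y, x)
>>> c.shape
(7, 13)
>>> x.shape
(7, 13, 13, 7)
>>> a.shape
(13, 7)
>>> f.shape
(7, 7)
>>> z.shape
(13, 7, 13, 13)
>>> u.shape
(13, 7, 13)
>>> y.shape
(13, 13)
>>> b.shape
(13, 7, 13, 7)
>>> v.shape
(13, 17)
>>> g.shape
(13, 7)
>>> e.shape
(13, 7, 13, 7)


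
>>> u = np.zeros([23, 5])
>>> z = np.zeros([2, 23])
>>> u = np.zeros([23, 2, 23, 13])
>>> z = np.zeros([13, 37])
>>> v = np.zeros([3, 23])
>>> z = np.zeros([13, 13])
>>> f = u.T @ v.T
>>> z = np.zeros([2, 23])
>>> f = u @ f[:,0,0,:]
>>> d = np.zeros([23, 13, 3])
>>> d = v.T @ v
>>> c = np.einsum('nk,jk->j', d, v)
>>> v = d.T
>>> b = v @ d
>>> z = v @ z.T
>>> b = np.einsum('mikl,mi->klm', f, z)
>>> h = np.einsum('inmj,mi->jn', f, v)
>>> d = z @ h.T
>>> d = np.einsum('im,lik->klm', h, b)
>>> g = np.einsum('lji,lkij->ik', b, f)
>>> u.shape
(23, 2, 23, 13)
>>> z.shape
(23, 2)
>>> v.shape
(23, 23)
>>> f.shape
(23, 2, 23, 3)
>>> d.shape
(23, 23, 2)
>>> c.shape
(3,)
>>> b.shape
(23, 3, 23)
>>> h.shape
(3, 2)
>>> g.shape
(23, 2)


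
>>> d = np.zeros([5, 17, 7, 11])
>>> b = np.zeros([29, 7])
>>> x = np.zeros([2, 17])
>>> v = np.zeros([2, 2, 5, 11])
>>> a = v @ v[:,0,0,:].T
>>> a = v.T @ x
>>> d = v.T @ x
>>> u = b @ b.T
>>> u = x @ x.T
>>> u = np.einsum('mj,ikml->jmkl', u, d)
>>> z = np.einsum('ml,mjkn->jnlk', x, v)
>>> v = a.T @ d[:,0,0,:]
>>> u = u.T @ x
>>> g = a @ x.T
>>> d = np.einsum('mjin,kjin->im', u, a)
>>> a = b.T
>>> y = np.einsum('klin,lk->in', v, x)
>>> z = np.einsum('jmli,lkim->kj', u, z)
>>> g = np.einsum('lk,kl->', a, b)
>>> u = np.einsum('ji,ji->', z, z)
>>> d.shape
(2, 17)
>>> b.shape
(29, 7)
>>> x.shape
(2, 17)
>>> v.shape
(17, 2, 5, 17)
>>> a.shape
(7, 29)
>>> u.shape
()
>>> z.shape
(11, 17)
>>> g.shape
()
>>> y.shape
(5, 17)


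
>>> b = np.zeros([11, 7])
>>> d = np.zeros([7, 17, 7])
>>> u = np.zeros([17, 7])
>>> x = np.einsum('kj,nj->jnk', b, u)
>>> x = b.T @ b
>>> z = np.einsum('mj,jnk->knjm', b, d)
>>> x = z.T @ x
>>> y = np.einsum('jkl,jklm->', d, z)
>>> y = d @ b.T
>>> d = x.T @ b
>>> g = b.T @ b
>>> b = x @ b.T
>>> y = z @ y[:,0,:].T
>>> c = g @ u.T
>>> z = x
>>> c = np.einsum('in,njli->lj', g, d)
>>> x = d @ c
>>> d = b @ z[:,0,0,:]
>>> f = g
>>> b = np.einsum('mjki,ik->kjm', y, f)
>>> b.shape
(7, 17, 7)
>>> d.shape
(11, 7, 17, 7)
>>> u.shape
(17, 7)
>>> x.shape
(7, 17, 7, 17)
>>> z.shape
(11, 7, 17, 7)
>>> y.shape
(7, 17, 7, 7)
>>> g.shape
(7, 7)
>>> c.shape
(7, 17)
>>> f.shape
(7, 7)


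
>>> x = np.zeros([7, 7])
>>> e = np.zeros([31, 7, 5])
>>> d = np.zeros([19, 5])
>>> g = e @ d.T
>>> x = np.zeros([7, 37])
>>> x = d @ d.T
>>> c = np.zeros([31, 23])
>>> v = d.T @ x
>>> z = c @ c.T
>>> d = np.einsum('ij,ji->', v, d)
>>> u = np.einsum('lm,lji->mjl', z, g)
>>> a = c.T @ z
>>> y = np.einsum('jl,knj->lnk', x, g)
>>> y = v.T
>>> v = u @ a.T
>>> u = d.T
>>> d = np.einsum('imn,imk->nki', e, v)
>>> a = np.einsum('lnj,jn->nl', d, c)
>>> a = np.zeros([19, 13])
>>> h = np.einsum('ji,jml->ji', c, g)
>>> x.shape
(19, 19)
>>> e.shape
(31, 7, 5)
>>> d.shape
(5, 23, 31)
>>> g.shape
(31, 7, 19)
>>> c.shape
(31, 23)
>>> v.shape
(31, 7, 23)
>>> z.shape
(31, 31)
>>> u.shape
()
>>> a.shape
(19, 13)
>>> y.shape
(19, 5)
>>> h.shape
(31, 23)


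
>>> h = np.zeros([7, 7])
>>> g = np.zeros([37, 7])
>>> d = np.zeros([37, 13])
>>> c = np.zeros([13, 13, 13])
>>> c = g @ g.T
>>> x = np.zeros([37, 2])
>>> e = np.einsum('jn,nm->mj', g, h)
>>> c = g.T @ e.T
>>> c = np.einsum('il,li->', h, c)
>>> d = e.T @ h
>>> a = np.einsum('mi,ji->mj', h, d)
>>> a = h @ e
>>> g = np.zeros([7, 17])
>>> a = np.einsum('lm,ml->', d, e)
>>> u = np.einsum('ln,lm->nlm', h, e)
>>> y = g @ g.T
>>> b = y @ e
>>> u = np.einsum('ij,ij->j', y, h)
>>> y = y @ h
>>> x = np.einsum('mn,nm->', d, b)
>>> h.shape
(7, 7)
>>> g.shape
(7, 17)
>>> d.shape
(37, 7)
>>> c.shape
()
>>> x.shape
()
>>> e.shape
(7, 37)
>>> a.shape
()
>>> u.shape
(7,)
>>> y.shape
(7, 7)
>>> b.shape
(7, 37)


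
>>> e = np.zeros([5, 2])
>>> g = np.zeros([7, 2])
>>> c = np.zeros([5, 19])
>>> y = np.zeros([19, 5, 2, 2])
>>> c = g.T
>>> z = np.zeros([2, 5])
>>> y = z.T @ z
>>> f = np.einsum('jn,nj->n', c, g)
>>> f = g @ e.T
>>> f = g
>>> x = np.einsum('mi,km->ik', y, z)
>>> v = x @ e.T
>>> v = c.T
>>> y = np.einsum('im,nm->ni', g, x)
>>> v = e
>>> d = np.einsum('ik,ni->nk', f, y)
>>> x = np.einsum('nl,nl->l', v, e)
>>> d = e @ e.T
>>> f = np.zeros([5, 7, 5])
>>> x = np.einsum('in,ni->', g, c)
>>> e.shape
(5, 2)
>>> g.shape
(7, 2)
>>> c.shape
(2, 7)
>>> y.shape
(5, 7)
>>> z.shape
(2, 5)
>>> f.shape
(5, 7, 5)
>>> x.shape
()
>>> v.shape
(5, 2)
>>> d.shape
(5, 5)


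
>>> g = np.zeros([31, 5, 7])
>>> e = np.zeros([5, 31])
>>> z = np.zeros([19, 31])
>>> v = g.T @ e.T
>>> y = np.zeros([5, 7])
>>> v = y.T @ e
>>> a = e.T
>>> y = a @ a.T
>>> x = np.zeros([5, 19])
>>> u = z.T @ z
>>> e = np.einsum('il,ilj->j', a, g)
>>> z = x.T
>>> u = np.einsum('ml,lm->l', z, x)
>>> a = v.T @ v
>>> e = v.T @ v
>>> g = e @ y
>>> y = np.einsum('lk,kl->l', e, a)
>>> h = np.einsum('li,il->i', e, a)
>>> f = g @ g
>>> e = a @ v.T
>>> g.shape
(31, 31)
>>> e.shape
(31, 7)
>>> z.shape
(19, 5)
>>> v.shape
(7, 31)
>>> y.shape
(31,)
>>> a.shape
(31, 31)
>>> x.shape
(5, 19)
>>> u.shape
(5,)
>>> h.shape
(31,)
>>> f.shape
(31, 31)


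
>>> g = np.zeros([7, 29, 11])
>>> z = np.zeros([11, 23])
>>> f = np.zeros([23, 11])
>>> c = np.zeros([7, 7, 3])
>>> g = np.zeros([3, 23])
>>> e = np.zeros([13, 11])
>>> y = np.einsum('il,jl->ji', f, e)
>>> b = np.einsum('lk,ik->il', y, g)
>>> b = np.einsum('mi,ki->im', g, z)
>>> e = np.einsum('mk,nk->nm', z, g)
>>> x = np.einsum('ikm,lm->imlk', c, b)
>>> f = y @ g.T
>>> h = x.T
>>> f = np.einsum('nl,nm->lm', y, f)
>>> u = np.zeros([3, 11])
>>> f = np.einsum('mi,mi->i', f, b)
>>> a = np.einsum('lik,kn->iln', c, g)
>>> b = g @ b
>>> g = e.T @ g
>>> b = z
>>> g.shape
(11, 23)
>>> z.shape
(11, 23)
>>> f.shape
(3,)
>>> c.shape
(7, 7, 3)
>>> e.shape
(3, 11)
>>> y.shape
(13, 23)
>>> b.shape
(11, 23)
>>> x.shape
(7, 3, 23, 7)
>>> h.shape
(7, 23, 3, 7)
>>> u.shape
(3, 11)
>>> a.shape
(7, 7, 23)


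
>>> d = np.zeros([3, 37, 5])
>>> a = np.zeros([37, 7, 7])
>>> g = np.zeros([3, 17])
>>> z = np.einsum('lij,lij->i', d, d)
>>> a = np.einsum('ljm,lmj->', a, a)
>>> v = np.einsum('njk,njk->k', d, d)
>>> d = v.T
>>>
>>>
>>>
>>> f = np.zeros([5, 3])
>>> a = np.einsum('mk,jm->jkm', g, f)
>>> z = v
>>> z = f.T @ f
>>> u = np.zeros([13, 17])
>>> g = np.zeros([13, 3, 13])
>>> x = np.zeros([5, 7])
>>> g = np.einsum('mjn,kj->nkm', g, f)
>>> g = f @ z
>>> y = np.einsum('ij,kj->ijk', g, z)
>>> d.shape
(5,)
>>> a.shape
(5, 17, 3)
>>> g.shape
(5, 3)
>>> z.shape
(3, 3)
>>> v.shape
(5,)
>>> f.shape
(5, 3)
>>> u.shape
(13, 17)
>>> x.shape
(5, 7)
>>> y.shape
(5, 3, 3)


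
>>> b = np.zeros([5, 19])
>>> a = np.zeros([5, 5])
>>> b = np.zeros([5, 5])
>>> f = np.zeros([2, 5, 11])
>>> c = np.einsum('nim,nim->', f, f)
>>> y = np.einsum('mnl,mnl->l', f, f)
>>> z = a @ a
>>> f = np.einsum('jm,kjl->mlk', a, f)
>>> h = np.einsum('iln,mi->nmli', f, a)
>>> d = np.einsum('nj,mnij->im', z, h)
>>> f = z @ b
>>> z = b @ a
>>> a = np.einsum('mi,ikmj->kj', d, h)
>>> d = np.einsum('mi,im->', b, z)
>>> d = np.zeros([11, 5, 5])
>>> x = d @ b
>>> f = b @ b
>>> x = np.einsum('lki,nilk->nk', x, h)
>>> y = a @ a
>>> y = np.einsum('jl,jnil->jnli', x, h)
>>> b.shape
(5, 5)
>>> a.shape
(5, 5)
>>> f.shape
(5, 5)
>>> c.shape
()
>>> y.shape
(2, 5, 5, 11)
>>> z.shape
(5, 5)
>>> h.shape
(2, 5, 11, 5)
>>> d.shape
(11, 5, 5)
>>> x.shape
(2, 5)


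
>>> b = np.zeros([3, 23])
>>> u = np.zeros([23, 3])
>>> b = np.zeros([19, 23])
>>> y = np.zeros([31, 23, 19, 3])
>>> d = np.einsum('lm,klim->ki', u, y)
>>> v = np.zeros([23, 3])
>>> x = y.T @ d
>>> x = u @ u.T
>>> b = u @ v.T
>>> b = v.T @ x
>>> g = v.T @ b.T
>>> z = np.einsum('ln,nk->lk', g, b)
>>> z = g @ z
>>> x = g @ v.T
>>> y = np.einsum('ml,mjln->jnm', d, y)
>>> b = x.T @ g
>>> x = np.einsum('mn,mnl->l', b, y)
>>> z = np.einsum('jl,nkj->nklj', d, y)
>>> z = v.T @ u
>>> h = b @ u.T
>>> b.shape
(23, 3)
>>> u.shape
(23, 3)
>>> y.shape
(23, 3, 31)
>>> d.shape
(31, 19)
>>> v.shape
(23, 3)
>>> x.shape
(31,)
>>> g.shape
(3, 3)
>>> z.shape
(3, 3)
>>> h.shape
(23, 23)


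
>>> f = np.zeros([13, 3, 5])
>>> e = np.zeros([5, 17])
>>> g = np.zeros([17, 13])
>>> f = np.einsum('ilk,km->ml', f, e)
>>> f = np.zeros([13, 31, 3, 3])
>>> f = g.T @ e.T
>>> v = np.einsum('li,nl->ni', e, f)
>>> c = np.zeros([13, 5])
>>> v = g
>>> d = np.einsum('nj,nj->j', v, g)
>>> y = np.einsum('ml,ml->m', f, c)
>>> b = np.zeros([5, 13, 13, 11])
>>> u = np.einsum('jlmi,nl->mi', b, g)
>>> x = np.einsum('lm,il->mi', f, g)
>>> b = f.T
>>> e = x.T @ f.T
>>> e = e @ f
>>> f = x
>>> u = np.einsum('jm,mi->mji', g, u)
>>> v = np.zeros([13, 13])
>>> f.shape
(5, 17)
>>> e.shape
(17, 5)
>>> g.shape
(17, 13)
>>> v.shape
(13, 13)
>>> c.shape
(13, 5)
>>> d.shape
(13,)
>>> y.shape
(13,)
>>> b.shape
(5, 13)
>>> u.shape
(13, 17, 11)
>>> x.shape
(5, 17)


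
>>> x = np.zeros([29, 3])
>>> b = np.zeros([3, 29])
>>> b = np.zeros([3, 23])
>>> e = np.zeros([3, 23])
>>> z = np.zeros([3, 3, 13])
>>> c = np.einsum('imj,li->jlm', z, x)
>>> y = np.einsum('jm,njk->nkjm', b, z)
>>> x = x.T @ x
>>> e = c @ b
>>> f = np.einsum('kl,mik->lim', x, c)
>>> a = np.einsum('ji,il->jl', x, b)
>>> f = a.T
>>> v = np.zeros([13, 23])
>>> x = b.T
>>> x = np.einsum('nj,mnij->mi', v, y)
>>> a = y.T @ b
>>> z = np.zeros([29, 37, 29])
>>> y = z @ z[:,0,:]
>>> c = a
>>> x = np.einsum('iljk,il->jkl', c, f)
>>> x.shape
(13, 23, 3)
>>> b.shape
(3, 23)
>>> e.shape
(13, 29, 23)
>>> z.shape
(29, 37, 29)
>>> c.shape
(23, 3, 13, 23)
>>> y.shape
(29, 37, 29)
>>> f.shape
(23, 3)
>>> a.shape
(23, 3, 13, 23)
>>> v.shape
(13, 23)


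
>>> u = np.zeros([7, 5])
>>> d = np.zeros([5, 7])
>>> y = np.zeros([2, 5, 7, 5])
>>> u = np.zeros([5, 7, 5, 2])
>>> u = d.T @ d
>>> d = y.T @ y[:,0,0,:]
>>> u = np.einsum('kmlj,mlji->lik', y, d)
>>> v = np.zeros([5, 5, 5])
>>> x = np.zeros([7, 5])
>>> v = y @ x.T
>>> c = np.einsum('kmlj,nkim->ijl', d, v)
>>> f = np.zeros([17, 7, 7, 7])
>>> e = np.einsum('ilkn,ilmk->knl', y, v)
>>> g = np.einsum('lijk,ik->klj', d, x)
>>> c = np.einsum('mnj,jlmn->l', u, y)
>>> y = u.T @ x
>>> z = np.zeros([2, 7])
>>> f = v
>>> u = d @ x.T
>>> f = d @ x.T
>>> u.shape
(5, 7, 5, 7)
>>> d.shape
(5, 7, 5, 5)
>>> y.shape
(2, 5, 5)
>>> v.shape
(2, 5, 7, 7)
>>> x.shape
(7, 5)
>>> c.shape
(5,)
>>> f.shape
(5, 7, 5, 7)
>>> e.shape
(7, 5, 5)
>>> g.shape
(5, 5, 5)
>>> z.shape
(2, 7)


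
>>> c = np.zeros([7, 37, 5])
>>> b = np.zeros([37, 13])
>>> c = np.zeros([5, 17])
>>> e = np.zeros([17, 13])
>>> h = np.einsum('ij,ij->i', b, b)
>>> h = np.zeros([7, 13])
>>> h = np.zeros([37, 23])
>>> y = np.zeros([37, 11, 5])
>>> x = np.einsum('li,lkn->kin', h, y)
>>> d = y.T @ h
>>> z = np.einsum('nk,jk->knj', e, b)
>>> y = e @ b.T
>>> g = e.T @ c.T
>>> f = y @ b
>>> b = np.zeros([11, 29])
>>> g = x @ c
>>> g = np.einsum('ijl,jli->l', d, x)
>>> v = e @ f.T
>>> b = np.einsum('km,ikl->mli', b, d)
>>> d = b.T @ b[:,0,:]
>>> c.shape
(5, 17)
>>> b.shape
(29, 23, 5)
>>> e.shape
(17, 13)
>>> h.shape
(37, 23)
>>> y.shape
(17, 37)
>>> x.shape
(11, 23, 5)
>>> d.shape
(5, 23, 5)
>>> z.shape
(13, 17, 37)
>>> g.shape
(23,)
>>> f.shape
(17, 13)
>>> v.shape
(17, 17)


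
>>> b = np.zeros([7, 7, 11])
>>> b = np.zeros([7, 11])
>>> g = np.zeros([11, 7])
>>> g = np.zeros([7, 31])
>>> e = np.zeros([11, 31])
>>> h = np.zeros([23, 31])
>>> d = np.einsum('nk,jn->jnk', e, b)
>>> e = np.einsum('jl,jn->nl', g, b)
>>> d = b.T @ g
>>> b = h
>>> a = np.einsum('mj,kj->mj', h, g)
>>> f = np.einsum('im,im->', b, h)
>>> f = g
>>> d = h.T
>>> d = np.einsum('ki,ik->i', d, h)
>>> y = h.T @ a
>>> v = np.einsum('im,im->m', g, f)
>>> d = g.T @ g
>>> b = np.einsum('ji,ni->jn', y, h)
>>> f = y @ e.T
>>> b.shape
(31, 23)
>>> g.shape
(7, 31)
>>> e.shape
(11, 31)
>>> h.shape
(23, 31)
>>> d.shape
(31, 31)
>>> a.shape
(23, 31)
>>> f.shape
(31, 11)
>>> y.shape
(31, 31)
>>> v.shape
(31,)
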